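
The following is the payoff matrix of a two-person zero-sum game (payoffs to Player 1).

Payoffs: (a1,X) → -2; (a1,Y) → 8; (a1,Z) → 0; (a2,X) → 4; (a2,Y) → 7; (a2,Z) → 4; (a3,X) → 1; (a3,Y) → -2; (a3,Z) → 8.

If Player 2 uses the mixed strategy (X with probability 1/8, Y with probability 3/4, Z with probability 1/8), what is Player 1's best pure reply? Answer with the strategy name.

Expected payoff of a1: (1/8)·(-2) + (3/4)·8 + (1/8)·0 = 23/4.
Expected payoff of a2: (1/8)·4 + (3/4)·7 + (1/8)·4 = 25/4.
Expected payoff of a3: (1/8)·1 + (3/4)·(-2) + (1/8)·8 = -3/8.
The largest is 25/4, so Player 1's best response is a2.

a2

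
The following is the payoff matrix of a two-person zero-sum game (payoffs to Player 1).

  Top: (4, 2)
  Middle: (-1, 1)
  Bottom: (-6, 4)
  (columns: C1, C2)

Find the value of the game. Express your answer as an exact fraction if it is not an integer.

Row minima: Top → 2, Middle → -1, Bottom → -6; maximin = 2.
Column maxima: C1 → 4, C2 → 4; minimax = 4.
2 ≠ 4, so there is no saddle point; optimal play is mixed.
Middle is strictly dominated by Top, so Player 1 never plays it.
On the remaining 2×2 (Top, Bottom vs C1, C2):
Let Player 1 play Top with probability p. Expected payoff against C1: 4p + (-6)(1−p) = 10p − 6; against C2: 2p + 4(1−p) = −2p + 4.
Setting these equal: 10p − 6 = −2p + 4 ⇒ 12p = 10 ⇒ p = 5/6, and the value is (10)·(5/6) − 6 = 7/3.
For Player 2: with q = P(C1), equating Top's and Bottom's payoffs gives 2q + 2 = −10q + 4 ⇒ q = 1/6.

7/3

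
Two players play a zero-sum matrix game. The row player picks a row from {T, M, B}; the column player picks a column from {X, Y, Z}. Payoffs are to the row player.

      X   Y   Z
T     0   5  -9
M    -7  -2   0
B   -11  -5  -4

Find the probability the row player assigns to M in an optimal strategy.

9/16

Row minima: T → -9, M → -7, B → -11; maximin = -7.
Column maxima: X → 0, Y → 5, Z → 0; minimax = 0.
-7 ≠ 0, so there is no saddle point; optimal play is mixed.
B is strictly dominated by M, so the row player never plays it.
Y is strictly dominated by X (it gives the row player strictly more in every row), so the column player never plays it.
On the remaining 2×2 (T, M vs X, Z):
Let the row player play T with probability p. Expected payoff against X: 0p + (-7)(1−p) = 7p − 7; against Z: (-9)p + 0(1−p) = −9p.
Setting these equal: 7p − 7 = −9p ⇒ 16p = 7 ⇒ p = 7/16, and the value is (7)·(7/16) − 7 = -63/16.
For the column player: with q = P(X), equating T's and M's payoffs gives 9q − 9 = −7q ⇒ q = 9/16.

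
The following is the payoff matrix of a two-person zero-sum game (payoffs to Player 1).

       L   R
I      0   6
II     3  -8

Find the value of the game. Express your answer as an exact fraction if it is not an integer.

Row minima: I → 0, II → -8; maximin = 0.
Column maxima: L → 3, R → 6; minimax = 3.
0 ≠ 3, so there is no saddle point; optimal play is mixed.
Let Player 1 play I with probability p. Expected payoff against L: 0p + 3(1−p) = −3p + 3; against R: 6p + (-8)(1−p) = 14p − 8.
Setting these equal: −3p + 3 = 14p − 8 ⇒ −17p = -11 ⇒ p = 11/17, and the value is (-3)·(11/17) + 3 = 18/17.
For Player 2: with q = P(L), equating I's and II's payoffs gives −6q + 6 = 11q − 8 ⇒ q = 14/17.

18/17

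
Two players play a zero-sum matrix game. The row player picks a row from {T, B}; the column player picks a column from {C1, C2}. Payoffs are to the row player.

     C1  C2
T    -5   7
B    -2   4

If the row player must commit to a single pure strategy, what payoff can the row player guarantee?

-2

Row minima: T → -5, B → -2.
The best of these is -2.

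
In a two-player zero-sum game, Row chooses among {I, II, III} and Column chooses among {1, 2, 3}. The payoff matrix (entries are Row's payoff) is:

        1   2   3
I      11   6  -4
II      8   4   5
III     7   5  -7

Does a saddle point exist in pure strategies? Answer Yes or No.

Row minima: I → -4, II → 4, III → -7; maximin = 4.
Column maxima: 1 → 11, 2 → 6, 3 → 5; minimax = 5.
4 ≠ 5, so no pure-strategy equilibrium exists.

No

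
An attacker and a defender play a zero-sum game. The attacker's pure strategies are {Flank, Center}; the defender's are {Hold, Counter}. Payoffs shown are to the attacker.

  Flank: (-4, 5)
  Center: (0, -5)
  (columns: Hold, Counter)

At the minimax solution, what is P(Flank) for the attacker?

5/14

Row minima: Flank → -4, Center → -5; maximin = -4.
Column maxima: Hold → 0, Counter → 5; minimax = 0.
-4 ≠ 0, so there is no saddle point; optimal play is mixed.
Let the attacker play Flank with probability p. Expected payoff against Hold: (-4)p + 0(1−p) = −4p; against Counter: 5p + (-5)(1−p) = 10p − 5.
Setting these equal: −4p = 10p − 5 ⇒ −14p = -5 ⇒ p = 5/14, and the value is (-4)·(5/14) = -10/7.
For the defender: with q = P(Hold), equating Flank's and Center's payoffs gives −9q + 5 = 5q − 5 ⇒ q = 5/7.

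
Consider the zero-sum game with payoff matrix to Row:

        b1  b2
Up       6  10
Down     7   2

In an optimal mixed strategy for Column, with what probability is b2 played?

1/9

Row minima: Up → 6, Down → 2; maximin = 6.
Column maxima: b1 → 7, b2 → 10; minimax = 7.
6 ≠ 7, so there is no saddle point; optimal play is mixed.
Let Row play Up with probability p. Expected payoff against b1: 6p + 7(1−p) = −p + 7; against b2: 10p + 2(1−p) = 8p + 2.
Setting these equal: −p + 7 = 8p + 2 ⇒ −9p = -5 ⇒ p = 5/9, and the value is (-1)·(5/9) + 7 = 58/9.
For Column: with q = P(b1), equating Up's and Down's payoffs gives −4q + 10 = 5q + 2 ⇒ q = 8/9.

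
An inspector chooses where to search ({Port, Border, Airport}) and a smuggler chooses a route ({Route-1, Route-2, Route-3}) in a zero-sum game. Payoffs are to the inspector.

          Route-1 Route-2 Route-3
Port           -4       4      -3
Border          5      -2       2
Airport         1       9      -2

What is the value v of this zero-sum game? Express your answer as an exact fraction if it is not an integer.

14/15

Row minima: Port → -4, Border → -2, Airport → -2; maximin = -2.
Column maxima: Route-1 → 5, Route-2 → 9, Route-3 → 2; minimax = 2.
-2 ≠ 2, so there is no saddle point; optimal play is mixed.
Port is strictly dominated by Airport, so the inspector never plays it.
With Port eliminated, Route-1 is strictly dominated by Route-3 (it gives the inspector strictly more in every remaining row), so the smuggler never plays it.
On the remaining 2×2 (Border, Airport vs Route-2, Route-3):
Let the inspector play Border with probability p. Expected payoff against Route-2: (-2)p + 9(1−p) = −11p + 9; against Route-3: 2p + (-2)(1−p) = 4p − 2.
Setting these equal: −11p + 9 = 4p − 2 ⇒ −15p = -11 ⇒ p = 11/15, and the value is (-11)·(11/15) + 9 = 14/15.
For the smuggler: with q = P(Route-2), equating Border's and Airport's payoffs gives −4q + 2 = 11q − 2 ⇒ q = 4/15.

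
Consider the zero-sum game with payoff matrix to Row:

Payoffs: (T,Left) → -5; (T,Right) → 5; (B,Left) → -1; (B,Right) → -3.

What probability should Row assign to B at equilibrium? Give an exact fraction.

Row minima: T → -5, B → -3; maximin = -3.
Column maxima: Left → -1, Right → 5; minimax = -1.
-3 ≠ -1, so there is no saddle point; optimal play is mixed.
Let Row play T with probability p. Expected payoff against Left: (-5)p + (-1)(1−p) = −4p − 1; against Right: 5p + (-3)(1−p) = 8p − 3.
Setting these equal: −4p − 1 = 8p − 3 ⇒ −12p = -2 ⇒ p = 1/6, and the value is (-4)·(1/6) − 1 = -5/3.
For Column: with q = P(Left), equating T's and B's payoffs gives −10q + 5 = 2q − 3 ⇒ q = 2/3.

5/6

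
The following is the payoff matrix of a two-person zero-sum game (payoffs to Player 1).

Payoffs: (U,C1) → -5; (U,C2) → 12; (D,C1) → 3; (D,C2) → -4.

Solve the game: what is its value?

Row minima: U → -5, D → -4; maximin = -4.
Column maxima: C1 → 3, C2 → 12; minimax = 3.
-4 ≠ 3, so there is no saddle point; optimal play is mixed.
Let Player 1 play U with probability p. Expected payoff against C1: (-5)p + 3(1−p) = −8p + 3; against C2: 12p + (-4)(1−p) = 16p − 4.
Setting these equal: −8p + 3 = 16p − 4 ⇒ −24p = -7 ⇒ p = 7/24, and the value is (-8)·(7/24) + 3 = 2/3.
For Player 2: with q = P(C1), equating U's and D's payoffs gives −17q + 12 = 7q − 4 ⇒ q = 2/3.

2/3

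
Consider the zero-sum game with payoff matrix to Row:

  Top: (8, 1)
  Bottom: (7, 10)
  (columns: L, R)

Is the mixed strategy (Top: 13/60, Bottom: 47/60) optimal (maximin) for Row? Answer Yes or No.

No

Against L this mix gives (13/60)·8 + (47/60)·7 = 433/60.
Against R this mix gives (13/60)·1 + (47/60)·10 = 161/20.
Column will play L, holding Row to 433/60. Shifting weight toward the row that does better against L would raise this floor (the equalizing mix achieves 73/10 against both L and R), so the proposed strategy is not optimal.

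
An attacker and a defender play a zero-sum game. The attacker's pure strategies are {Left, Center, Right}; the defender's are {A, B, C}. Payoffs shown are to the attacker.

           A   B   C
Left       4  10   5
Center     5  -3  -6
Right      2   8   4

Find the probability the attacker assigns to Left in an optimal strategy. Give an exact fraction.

Row minima: Left → 4, Center → -6, Right → 2; maximin = 4.
Column maxima: A → 5, B → 10, C → 5; minimax = 5.
4 ≠ 5, so there is no saddle point; optimal play is mixed.
Right is strictly dominated by Left, so the attacker never plays it.
B is strictly dominated by C (it gives the attacker strictly more in every row), so the defender never plays it.
On the remaining 2×2 (Left, Center vs A, C):
Let the attacker play Left with probability p. Expected payoff against A: 4p + 5(1−p) = −p + 5; against C: 5p + (-6)(1−p) = 11p − 6.
Setting these equal: −p + 5 = 11p − 6 ⇒ −12p = -11 ⇒ p = 11/12, and the value is (-1)·(11/12) + 5 = 49/12.
For the defender: with q = P(A), equating Left's and Center's payoffs gives −q + 5 = 11q − 6 ⇒ q = 11/12.

11/12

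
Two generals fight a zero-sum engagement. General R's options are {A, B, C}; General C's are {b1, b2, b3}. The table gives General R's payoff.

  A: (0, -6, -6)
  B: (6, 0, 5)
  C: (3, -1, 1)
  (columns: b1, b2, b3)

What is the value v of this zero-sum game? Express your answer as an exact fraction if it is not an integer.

Row minima: A → -6, B → 0, C → -1; maximin = 0.
Column maxima: b1 → 6, b2 → 0, b3 → 5; minimax = 0.
Since maximin = minimax = 0, there is a saddle point and the value is 0.

0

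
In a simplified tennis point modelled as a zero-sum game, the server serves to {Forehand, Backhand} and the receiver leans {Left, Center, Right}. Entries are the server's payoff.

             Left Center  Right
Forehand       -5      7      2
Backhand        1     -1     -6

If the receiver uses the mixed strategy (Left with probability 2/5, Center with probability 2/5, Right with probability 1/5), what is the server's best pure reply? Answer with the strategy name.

Expected payoff of Forehand: (2/5)·(-5) + (2/5)·7 + (1/5)·2 = 6/5.
Expected payoff of Backhand: (2/5)·1 + (2/5)·(-1) + (1/5)·(-6) = -6/5.
The largest is 6/5, so the server's best response is Forehand.

Forehand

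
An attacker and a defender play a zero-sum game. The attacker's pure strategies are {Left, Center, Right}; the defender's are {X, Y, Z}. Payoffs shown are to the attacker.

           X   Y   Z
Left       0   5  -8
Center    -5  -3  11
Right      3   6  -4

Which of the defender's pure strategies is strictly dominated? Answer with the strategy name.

Y

X holds the attacker's payoff strictly below Y in every row: 0 < 5, -5 < -3, 3 < 6.
So Y is strictly dominated for the defender.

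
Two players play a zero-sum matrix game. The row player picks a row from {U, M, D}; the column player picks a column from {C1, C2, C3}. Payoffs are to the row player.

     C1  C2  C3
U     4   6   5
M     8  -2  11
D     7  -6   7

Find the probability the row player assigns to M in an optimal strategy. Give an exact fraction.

Row minima: U → 4, M → -2, D → -6; maximin = 4.
Column maxima: C1 → 8, C2 → 6, C3 → 11; minimax = 6.
4 ≠ 6, so there is no saddle point; optimal play is mixed.
D is strictly dominated by M, so the row player never plays it.
With D eliminated, C3 is strictly dominated by C1 (it gives the row player strictly more in every remaining row), so the column player never plays it.
On the remaining 2×2 (U, M vs C1, C2):
Let the row player play U with probability p. Expected payoff against C1: 4p + 8(1−p) = −4p + 8; against C2: 6p + (-2)(1−p) = 8p − 2.
Setting these equal: −4p + 8 = 8p − 2 ⇒ −12p = -10 ⇒ p = 5/6, and the value is (-4)·(5/6) + 8 = 14/3.
For the column player: with q = P(C1), equating U's and M's payoffs gives −2q + 6 = 10q − 2 ⇒ q = 2/3.

1/6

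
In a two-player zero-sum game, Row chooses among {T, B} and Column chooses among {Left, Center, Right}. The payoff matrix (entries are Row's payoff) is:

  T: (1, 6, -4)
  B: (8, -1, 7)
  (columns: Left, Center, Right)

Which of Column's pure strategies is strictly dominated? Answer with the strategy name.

Left

Right holds Row's payoff strictly below Left in every row: -4 < 1, 7 < 8.
So Left is strictly dominated for Column.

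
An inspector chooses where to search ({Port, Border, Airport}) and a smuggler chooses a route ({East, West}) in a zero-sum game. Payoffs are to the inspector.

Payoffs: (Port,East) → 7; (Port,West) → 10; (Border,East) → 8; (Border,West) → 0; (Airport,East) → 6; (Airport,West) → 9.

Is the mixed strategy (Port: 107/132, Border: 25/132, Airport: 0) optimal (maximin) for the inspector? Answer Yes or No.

Against East this mix gives (107/132)·7 + (25/132)·8 = 949/132.
Against West this mix gives (107/132)·10 + (25/132)·0 = 535/66.
The smuggler will play East, holding the inspector to 949/132. Shifting weight toward the row that does better against East would raise this floor (the equalizing mix achieves 80/11 against both East and West), so the proposed strategy is not optimal.

No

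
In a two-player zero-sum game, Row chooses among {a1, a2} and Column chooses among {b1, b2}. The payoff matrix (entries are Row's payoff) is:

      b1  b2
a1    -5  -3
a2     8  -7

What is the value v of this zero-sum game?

Row minima: a1 → -5, a2 → -7; maximin = -5.
Column maxima: b1 → 8, b2 → -3; minimax = -3.
-5 ≠ -3, so there is no saddle point; optimal play is mixed.
Let Row play a1 with probability p. Expected payoff against b1: (-5)p + 8(1−p) = −13p + 8; against b2: (-3)p + (-7)(1−p) = 4p − 7.
Setting these equal: −13p + 8 = 4p − 7 ⇒ −17p = -15 ⇒ p = 15/17, and the value is (-13)·(15/17) + 8 = -59/17.
For Column: with q = P(b1), equating a1's and a2's payoffs gives −2q − 3 = 15q − 7 ⇒ q = 4/17.

-59/17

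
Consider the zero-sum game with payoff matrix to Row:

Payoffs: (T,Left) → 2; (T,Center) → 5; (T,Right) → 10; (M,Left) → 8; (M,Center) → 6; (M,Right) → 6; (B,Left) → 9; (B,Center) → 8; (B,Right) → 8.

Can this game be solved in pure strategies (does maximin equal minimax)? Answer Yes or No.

Row minima: T → 2, M → 6, B → 8; maximin = 8.
Column maxima: Left → 9, Center → 8, Right → 10; minimax = 8.
maximin = minimax = 8, so a saddle point exists.

Yes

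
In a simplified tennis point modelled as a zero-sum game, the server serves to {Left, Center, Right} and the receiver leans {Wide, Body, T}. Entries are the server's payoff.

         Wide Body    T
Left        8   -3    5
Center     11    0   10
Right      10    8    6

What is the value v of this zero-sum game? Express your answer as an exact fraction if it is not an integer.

20/3

Row minima: Left → -3, Center → 0, Right → 6; maximin = 6.
Column maxima: Wide → 11, Body → 8, T → 10; minimax = 8.
6 ≠ 8, so there is no saddle point; optimal play is mixed.
Left is strictly dominated by Center, so the server never plays it.
Wide is strictly dominated by Body (it gives the server strictly more in every row), so the receiver never plays it.
On the remaining 2×2 (Center, Right vs Body, T):
Let the server play Center with probability p. Expected payoff against Body: 0p + 8(1−p) = −8p + 8; against T: 10p + 6(1−p) = 4p + 6.
Setting these equal: −8p + 8 = 4p + 6 ⇒ −12p = -2 ⇒ p = 1/6, and the value is (-8)·(1/6) + 8 = 20/3.
For the receiver: with q = P(Body), equating Center's and Right's payoffs gives −10q + 10 = 2q + 6 ⇒ q = 1/3.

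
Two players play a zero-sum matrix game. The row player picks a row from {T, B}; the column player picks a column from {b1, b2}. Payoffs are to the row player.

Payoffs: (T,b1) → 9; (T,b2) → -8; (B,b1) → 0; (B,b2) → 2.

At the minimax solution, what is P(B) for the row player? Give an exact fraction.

17/19

Row minima: T → -8, B → 0; maximin = 0.
Column maxima: b1 → 9, b2 → 2; minimax = 2.
0 ≠ 2, so there is no saddle point; optimal play is mixed.
Let the row player play T with probability p. Expected payoff against b1: 9p + 0(1−p) = 9p; against b2: (-8)p + 2(1−p) = −10p + 2.
Setting these equal: 9p = −10p + 2 ⇒ 19p = 2 ⇒ p = 2/19, and the value is (9)·(2/19) = 18/19.
For the column player: with q = P(b1), equating T's and B's payoffs gives 17q − 8 = −2q + 2 ⇒ q = 10/19.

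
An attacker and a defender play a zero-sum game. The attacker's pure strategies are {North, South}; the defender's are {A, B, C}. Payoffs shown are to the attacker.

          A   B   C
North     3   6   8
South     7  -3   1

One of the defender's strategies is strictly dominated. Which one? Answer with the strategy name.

C

B holds the attacker's payoff strictly below C in every row: 6 < 8, -3 < 1.
So C is strictly dominated for the defender.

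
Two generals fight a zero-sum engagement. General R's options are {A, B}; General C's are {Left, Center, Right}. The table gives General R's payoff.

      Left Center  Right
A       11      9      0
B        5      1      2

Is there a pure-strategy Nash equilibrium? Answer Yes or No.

No

Row minima: A → 0, B → 1; maximin = 1.
Column maxima: Left → 11, Center → 9, Right → 2; minimax = 2.
1 ≠ 2, so no pure-strategy equilibrium exists.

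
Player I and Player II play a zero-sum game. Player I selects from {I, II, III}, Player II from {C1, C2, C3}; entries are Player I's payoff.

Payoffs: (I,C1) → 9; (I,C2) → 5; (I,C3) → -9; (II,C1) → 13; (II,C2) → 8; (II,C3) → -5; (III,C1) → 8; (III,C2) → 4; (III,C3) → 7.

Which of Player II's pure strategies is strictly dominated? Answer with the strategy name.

C2 holds Player I's payoff strictly below C1 in every row: 5 < 9, 8 < 13, 4 < 8.
So C1 is strictly dominated for Player II.

C1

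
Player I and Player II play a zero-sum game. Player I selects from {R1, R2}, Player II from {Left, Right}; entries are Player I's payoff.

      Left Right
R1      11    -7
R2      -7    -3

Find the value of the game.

Row minima: R1 → -7, R2 → -7; maximin = -7.
Column maxima: Left → 11, Right → -3; minimax = -3.
-7 ≠ -3, so there is no saddle point; optimal play is mixed.
Let Player I play R1 with probability p. Expected payoff against Left: 11p + (-7)(1−p) = 18p − 7; against Right: (-7)p + (-3)(1−p) = −4p − 3.
Setting these equal: 18p − 7 = −4p − 3 ⇒ 22p = 4 ⇒ p = 2/11, and the value is (18)·(2/11) − 7 = -41/11.
For Player II: with q = P(Left), equating R1's and R2's payoffs gives 18q − 7 = −4q − 3 ⇒ q = 2/11.

-41/11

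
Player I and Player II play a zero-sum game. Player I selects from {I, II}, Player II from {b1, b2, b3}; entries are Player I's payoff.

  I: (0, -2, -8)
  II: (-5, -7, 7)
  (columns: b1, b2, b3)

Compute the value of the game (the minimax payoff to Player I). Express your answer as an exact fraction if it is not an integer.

Row minima: I → -8, II → -7; maximin = -7.
Column maxima: b1 → 0, b2 → -2, b3 → 7; minimax = -2.
-7 ≠ -2, so there is no saddle point; optimal play is mixed.
b1 is strictly dominated by b2 (it gives Player I strictly more in every row), so Player II never plays it.
On the remaining 2×2 (I, II vs b2, b3):
Let Player I play I with probability p. Expected payoff against b2: (-2)p + (-7)(1−p) = 5p − 7; against b3: (-8)p + 7(1−p) = −15p + 7.
Setting these equal: 5p − 7 = −15p + 7 ⇒ 20p = 14 ⇒ p = 7/10, and the value is (5)·(7/10) − 7 = -7/2.
For Player II: with q = P(b2), equating I's and II's payoffs gives 6q − 8 = −14q + 7 ⇒ q = 3/4.

-7/2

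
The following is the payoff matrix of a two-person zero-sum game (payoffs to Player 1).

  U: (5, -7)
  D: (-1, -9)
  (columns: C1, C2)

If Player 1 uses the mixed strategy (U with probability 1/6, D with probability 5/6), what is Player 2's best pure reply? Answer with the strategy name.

C2

If Player 2 plays C1, Player 1's expected payoff is (1/6)·5 + (5/6)·(-1) = 0.
If Player 2 plays C2, Player 1's expected payoff is (1/6)·(-7) + (5/6)·(-9) = -26/3.
Player 2 minimizes Player 1's payoff; the smallest is -26/3, so the best response is C2.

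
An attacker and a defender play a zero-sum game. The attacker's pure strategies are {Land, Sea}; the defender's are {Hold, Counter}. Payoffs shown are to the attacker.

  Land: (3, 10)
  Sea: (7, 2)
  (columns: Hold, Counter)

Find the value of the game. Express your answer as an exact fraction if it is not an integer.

16/3

Row minima: Land → 3, Sea → 2; maximin = 3.
Column maxima: Hold → 7, Counter → 10; minimax = 7.
3 ≠ 7, so there is no saddle point; optimal play is mixed.
Let the attacker play Land with probability p. Expected payoff against Hold: 3p + 7(1−p) = −4p + 7; against Counter: 10p + 2(1−p) = 8p + 2.
Setting these equal: −4p + 7 = 8p + 2 ⇒ −12p = -5 ⇒ p = 5/12, and the value is (-4)·(5/12) + 7 = 16/3.
For the defender: with q = P(Hold), equating Land's and Sea's payoffs gives −7q + 10 = 5q + 2 ⇒ q = 2/3.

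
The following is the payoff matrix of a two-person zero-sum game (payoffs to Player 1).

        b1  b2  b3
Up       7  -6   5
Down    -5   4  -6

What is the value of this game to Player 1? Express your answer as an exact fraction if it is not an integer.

-16/21

Row minima: Up → -6, Down → -6; maximin = -6.
Column maxima: b1 → 7, b2 → 4, b3 → 5; minimax = 4.
-6 ≠ 4, so there is no saddle point; optimal play is mixed.
b1 is strictly dominated by b3 (it gives Player 1 strictly more in every row), so Player 2 never plays it.
On the remaining 2×2 (Up, Down vs b2, b3):
Let Player 1 play Up with probability p. Expected payoff against b2: (-6)p + 4(1−p) = −10p + 4; against b3: 5p + (-6)(1−p) = 11p − 6.
Setting these equal: −10p + 4 = 11p − 6 ⇒ −21p = -10 ⇒ p = 10/21, and the value is (-10)·(10/21) + 4 = -16/21.
For Player 2: with q = P(b2), equating Up's and Down's payoffs gives −11q + 5 = 10q − 6 ⇒ q = 11/21.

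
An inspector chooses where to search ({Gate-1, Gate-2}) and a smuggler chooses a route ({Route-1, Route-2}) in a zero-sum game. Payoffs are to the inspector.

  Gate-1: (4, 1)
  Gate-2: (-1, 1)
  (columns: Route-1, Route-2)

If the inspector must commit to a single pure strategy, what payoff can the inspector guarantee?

Row minima: Gate-1 → 1, Gate-2 → -1.
The best of these is 1.

1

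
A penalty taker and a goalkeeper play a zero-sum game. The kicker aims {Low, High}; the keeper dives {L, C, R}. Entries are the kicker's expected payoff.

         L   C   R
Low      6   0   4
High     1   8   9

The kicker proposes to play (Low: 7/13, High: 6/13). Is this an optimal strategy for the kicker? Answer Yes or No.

Yes

Against L this mix gives (7/13)·6 + (6/13)·1 = 48/13.
Against C this mix gives (7/13)·0 + (6/13)·8 = 48/13.
Against R this mix gives (7/13)·4 + (6/13)·9 = 82/13.
All of the keeper's active replies (L, C) yield 48/13, and no column does worse for the kicker. The mix makes the keeper indifferent and guarantees 48/13, so it is optimal.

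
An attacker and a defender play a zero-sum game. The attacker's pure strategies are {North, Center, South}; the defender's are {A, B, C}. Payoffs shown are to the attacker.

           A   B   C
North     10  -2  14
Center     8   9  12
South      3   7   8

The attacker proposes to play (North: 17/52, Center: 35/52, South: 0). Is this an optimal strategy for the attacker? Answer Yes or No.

Against A this mix gives (17/52)·10 + (35/52)·8 = 225/26.
Against B this mix gives (17/52)·(-2) + (35/52)·9 = 281/52.
Against C this mix gives (17/52)·14 + (35/52)·12 = 329/26.
The defender will play B, holding the attacker to 281/52. Shifting weight toward the row that does better against B would raise this floor (the equalizing mix achieves 106/13 against both B and A), so the proposed strategy is not optimal.

No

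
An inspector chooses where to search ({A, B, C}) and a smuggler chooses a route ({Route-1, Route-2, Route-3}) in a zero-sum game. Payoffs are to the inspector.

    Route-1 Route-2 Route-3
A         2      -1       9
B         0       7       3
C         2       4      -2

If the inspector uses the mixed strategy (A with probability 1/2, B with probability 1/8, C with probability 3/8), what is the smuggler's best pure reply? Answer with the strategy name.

Route-1

If the smuggler plays Route-1, the inspector's expected payoff is (1/2)·2 + (1/8)·0 + (3/8)·2 = 7/4.
If the smuggler plays Route-2, the inspector's expected payoff is (1/2)·(-1) + (1/8)·7 + (3/8)·4 = 15/8.
If the smuggler plays Route-3, the inspector's expected payoff is (1/2)·9 + (1/8)·3 + (3/8)·(-2) = 33/8.
The smuggler minimizes the inspector's payoff; the smallest is 7/4, so the best response is Route-1.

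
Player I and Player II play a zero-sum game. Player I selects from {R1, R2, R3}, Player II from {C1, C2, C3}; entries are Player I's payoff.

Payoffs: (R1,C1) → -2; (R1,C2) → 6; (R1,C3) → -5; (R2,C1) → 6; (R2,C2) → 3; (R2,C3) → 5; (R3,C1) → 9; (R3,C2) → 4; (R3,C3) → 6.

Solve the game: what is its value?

56/13

Row minima: R1 → -5, R2 → 3, R3 → 4; maximin = 4.
Column maxima: C1 → 9, C2 → 6, C3 → 6; minimax = 6.
4 ≠ 6, so there is no saddle point; optimal play is mixed.
R2 is strictly dominated by R3, so Player I never plays it.
C1 is strictly dominated by C3 (it gives Player I strictly more in every row), so Player II never plays it.
On the remaining 2×2 (R1, R3 vs C2, C3):
Let Player I play R1 with probability p. Expected payoff against C2: 6p + 4(1−p) = 2p + 4; against C3: (-5)p + 6(1−p) = −11p + 6.
Setting these equal: 2p + 4 = −11p + 6 ⇒ 13p = 2 ⇒ p = 2/13, and the value is (2)·(2/13) + 4 = 56/13.
For Player II: with q = P(C2), equating R1's and R3's payoffs gives 11q − 5 = −2q + 6 ⇒ q = 11/13.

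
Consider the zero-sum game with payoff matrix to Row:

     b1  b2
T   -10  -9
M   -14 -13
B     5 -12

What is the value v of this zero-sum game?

-55/6

Row minima: T → -10, M → -14, B → -12; maximin = -10.
Column maxima: b1 → 5, b2 → -9; minimax = -9.
-10 ≠ -9, so there is no saddle point; optimal play is mixed.
M is strictly dominated by T, so Row never plays it.
On the remaining 2×2 (T, B vs b1, b2):
Let Row play T with probability p. Expected payoff against b1: (-10)p + 5(1−p) = −15p + 5; against b2: (-9)p + (-12)(1−p) = 3p − 12.
Setting these equal: −15p + 5 = 3p − 12 ⇒ −18p = -17 ⇒ p = 17/18, and the value is (-15)·(17/18) + 5 = -55/6.
For Column: with q = P(b1), equating T's and B's payoffs gives −q − 9 = 17q − 12 ⇒ q = 1/6.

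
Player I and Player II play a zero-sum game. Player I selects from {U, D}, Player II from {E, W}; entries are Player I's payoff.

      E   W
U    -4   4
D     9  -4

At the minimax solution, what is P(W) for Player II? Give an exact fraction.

13/21

Row minima: U → -4, D → -4; maximin = -4.
Column maxima: E → 9, W → 4; minimax = 4.
-4 ≠ 4, so there is no saddle point; optimal play is mixed.
Let Player I play U with probability p. Expected payoff against E: (-4)p + 9(1−p) = −13p + 9; against W: 4p + (-4)(1−p) = 8p − 4.
Setting these equal: −13p + 9 = 8p − 4 ⇒ −21p = -13 ⇒ p = 13/21, and the value is (-13)·(13/21) + 9 = 20/21.
For Player II: with q = P(E), equating U's and D's payoffs gives −8q + 4 = 13q − 4 ⇒ q = 8/21.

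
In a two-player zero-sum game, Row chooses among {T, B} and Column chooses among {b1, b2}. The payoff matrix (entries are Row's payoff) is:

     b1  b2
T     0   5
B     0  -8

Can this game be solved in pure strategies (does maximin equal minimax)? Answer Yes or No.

Yes

Row minima: T → 0, B → -8; maximin = 0.
Column maxima: b1 → 0, b2 → 5; minimax = 0.
maximin = minimax = 0, so a saddle point exists.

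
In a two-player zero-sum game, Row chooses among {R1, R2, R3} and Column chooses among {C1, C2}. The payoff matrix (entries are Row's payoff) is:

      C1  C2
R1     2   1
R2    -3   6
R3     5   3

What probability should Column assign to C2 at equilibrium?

Row minima: R1 → 1, R2 → -3, R3 → 3; maximin = 3.
Column maxima: C1 → 5, C2 → 6; minimax = 5.
3 ≠ 5, so there is no saddle point; optimal play is mixed.
R1 is strictly dominated by R3, so Row never plays it.
On the remaining 2×2 (R2, R3 vs C1, C2):
Let Row play R2 with probability p. Expected payoff against C1: (-3)p + 5(1−p) = −8p + 5; against C2: 6p + 3(1−p) = 3p + 3.
Setting these equal: −8p + 5 = 3p + 3 ⇒ −11p = -2 ⇒ p = 2/11, and the value is (-8)·(2/11) + 5 = 39/11.
For Column: with q = P(C1), equating R2's and R3's payoffs gives −9q + 6 = 2q + 3 ⇒ q = 3/11.

8/11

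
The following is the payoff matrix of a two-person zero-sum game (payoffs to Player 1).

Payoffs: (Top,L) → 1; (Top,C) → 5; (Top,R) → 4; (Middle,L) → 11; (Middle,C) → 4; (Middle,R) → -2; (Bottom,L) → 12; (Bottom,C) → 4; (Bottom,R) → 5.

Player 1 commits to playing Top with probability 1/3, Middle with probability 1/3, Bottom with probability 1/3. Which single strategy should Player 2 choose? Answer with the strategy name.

R

If Player 2 plays L, Player 1's expected payoff is (1/3)·1 + (1/3)·11 + (1/3)·12 = 8.
If Player 2 plays C, Player 1's expected payoff is (1/3)·5 + (1/3)·4 + (1/3)·4 = 13/3.
If Player 2 plays R, Player 1's expected payoff is (1/3)·4 + (1/3)·(-2) + (1/3)·5 = 7/3.
Player 2 minimizes Player 1's payoff; the smallest is 7/3, so the best response is R.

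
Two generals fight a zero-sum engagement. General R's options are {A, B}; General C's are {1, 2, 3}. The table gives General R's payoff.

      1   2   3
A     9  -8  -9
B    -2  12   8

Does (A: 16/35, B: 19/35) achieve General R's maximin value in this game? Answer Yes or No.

No

Against 1 this mix gives (16/35)·9 + (19/35)·(-2) = 106/35.
Against 2 this mix gives (16/35)·(-8) + (19/35)·12 = 20/7.
Against 3 this mix gives (16/35)·(-9) + (19/35)·8 = 8/35.
General C will play 3, holding General R to 8/35. Shifting weight toward the row that does better against 3 would raise this floor (the equalizing mix achieves 27/14 against both 3 and 1), so the proposed strategy is not optimal.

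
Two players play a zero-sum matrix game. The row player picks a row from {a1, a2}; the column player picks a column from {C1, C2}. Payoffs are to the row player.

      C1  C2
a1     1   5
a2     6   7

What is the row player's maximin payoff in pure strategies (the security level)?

Row minima: a1 → 1, a2 → 6.
The best of these is 6.

6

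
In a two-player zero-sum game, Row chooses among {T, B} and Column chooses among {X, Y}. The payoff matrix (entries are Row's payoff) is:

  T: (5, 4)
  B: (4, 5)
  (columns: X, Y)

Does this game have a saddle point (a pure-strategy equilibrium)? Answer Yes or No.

Row minima: T → 4, B → 4; maximin = 4.
Column maxima: X → 5, Y → 5; minimax = 5.
4 ≠ 5, so no pure-strategy equilibrium exists.

No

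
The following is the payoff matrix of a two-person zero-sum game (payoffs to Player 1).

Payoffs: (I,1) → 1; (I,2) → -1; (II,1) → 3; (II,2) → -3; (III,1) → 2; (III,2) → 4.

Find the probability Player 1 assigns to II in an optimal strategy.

1/4

Row minima: I → -1, II → -3, III → 2; maximin = 2.
Column maxima: 1 → 3, 2 → 4; minimax = 3.
2 ≠ 3, so there is no saddle point; optimal play is mixed.
I is strictly dominated by III, so Player 1 never plays it.
On the remaining 2×2 (II, III vs 1, 2):
Let Player 1 play II with probability p. Expected payoff against 1: 3p + 2(1−p) = p + 2; against 2: (-3)p + 4(1−p) = −7p + 4.
Setting these equal: p + 2 = −7p + 4 ⇒ 8p = 2 ⇒ p = 1/4, and the value is (1)·(1/4) + 2 = 9/4.
For Player 2: with q = P(1), equating II's and III's payoffs gives 6q − 3 = −2q + 4 ⇒ q = 7/8.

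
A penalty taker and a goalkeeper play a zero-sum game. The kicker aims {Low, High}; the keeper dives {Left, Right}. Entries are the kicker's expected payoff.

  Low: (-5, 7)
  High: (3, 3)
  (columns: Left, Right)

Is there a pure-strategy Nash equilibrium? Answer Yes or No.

Yes

Row minima: Low → -5, High → 3; maximin = 3.
Column maxima: Left → 3, Right → 7; minimax = 3.
maximin = minimax = 3, so a saddle point exists.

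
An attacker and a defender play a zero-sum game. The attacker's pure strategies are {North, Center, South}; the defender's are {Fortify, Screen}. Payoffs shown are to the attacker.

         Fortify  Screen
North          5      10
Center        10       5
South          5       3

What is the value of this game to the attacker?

Row minima: North → 5, Center → 5, South → 3; maximin = 5.
Column maxima: Fortify → 10, Screen → 10; minimax = 10.
5 ≠ 10, so there is no saddle point; optimal play is mixed.
South is strictly dominated by Center, so the attacker never plays it.
On the remaining 2×2 (North, Center vs Fortify, Screen):
Let the attacker play North with probability p. Expected payoff against Fortify: 5p + 10(1−p) = −5p + 10; against Screen: 10p + 5(1−p) = 5p + 5.
Setting these equal: −5p + 10 = 5p + 5 ⇒ −10p = -5 ⇒ p = 1/2, and the value is (-5)·(1/2) + 10 = 15/2.
For the defender: with q = P(Fortify), equating North's and Center's payoffs gives −5q + 10 = 5q + 5 ⇒ q = 1/2.

15/2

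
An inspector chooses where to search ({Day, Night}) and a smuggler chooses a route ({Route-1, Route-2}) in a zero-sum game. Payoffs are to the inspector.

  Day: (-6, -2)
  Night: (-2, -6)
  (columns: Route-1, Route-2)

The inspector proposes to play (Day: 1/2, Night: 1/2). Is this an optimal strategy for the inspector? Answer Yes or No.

Yes

Against Route-1 this mix gives (1/2)·(-6) + (1/2)·(-2) = -4.
Against Route-2 this mix gives (1/2)·(-2) + (1/2)·(-6) = -4.
All of the smuggler's active replies (Route-1, Route-2) yield -4, and no column does worse for the inspector. The mix makes the smuggler indifferent and guarantees -4, so it is optimal.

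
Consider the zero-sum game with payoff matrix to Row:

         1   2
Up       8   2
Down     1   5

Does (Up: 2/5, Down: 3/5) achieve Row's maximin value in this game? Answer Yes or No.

Yes

Against 1 this mix gives (2/5)·8 + (3/5)·1 = 19/5.
Against 2 this mix gives (2/5)·2 + (3/5)·5 = 19/5.
All of Column's active replies (1, 2) yield 19/5, and no column does worse for Row. The mix makes Column indifferent and guarantees 19/5, so it is optimal.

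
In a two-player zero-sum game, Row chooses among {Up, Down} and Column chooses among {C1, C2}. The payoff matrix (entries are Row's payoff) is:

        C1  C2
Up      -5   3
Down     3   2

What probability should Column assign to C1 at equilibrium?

Row minima: Up → -5, Down → 2; maximin = 2.
Column maxima: C1 → 3, C2 → 3; minimax = 3.
2 ≠ 3, so there is no saddle point; optimal play is mixed.
Let Row play Up with probability p. Expected payoff against C1: (-5)p + 3(1−p) = −8p + 3; against C2: 3p + 2(1−p) = p + 2.
Setting these equal: −8p + 3 = p + 2 ⇒ −9p = -1 ⇒ p = 1/9, and the value is (-8)·(1/9) + 3 = 19/9.
For Column: with q = P(C1), equating Up's and Down's payoffs gives −8q + 3 = q + 2 ⇒ q = 1/9.

1/9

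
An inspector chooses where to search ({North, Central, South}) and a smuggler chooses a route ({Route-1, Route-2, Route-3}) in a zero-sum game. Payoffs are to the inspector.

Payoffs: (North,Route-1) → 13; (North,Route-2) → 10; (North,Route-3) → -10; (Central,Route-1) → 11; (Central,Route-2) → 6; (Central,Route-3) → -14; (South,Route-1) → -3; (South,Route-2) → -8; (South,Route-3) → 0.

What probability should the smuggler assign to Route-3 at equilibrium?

9/14

Row minima: North → -10, Central → -14, South → -8; maximin = -8.
Column maxima: Route-1 → 13, Route-2 → 10, Route-3 → 0; minimax = 0.
-8 ≠ 0, so there is no saddle point; optimal play is mixed.
Central is strictly dominated by North, so the inspector never plays it.
Route-1 is strictly dominated by Route-2 (it gives the inspector strictly more in every row), so the smuggler never plays it.
On the remaining 2×2 (North, South vs Route-2, Route-3):
Let the inspector play North with probability p. Expected payoff against Route-2: 10p + (-8)(1−p) = 18p − 8; against Route-3: (-10)p + 0(1−p) = −10p.
Setting these equal: 18p − 8 = −10p ⇒ 28p = 8 ⇒ p = 2/7, and the value is (18)·(2/7) − 8 = -20/7.
For the smuggler: with q = P(Route-2), equating North's and South's payoffs gives 20q − 10 = −8q ⇒ q = 5/14.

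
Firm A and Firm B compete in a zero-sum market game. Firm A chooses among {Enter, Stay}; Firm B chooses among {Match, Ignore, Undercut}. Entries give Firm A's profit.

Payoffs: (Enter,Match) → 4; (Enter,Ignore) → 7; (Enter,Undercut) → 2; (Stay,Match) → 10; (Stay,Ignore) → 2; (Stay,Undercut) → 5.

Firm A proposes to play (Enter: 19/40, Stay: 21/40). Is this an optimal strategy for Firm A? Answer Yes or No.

No

Against Match this mix gives (19/40)·4 + (21/40)·10 = 143/20.
Against Ignore this mix gives (19/40)·7 + (21/40)·2 = 35/8.
Against Undercut this mix gives (19/40)·2 + (21/40)·5 = 143/40.
Firm B will play Undercut, holding Firm A to 143/40. Shifting weight toward the row that does better against Undercut would raise this floor (the equalizing mix achieves 31/8 against both Undercut and Ignore), so the proposed strategy is not optimal.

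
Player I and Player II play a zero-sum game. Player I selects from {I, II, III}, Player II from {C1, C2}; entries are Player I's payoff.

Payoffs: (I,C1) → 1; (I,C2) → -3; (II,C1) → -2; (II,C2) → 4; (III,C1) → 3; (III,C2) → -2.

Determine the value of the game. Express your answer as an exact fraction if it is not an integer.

Row minima: I → -3, II → -2, III → -2; maximin = -2.
Column maxima: C1 → 3, C2 → 4; minimax = 3.
-2 ≠ 3, so there is no saddle point; optimal play is mixed.
I is strictly dominated by III, so Player I never plays it.
On the remaining 2×2 (II, III vs C1, C2):
Let Player I play II with probability p. Expected payoff against C1: (-2)p + 3(1−p) = −5p + 3; against C2: 4p + (-2)(1−p) = 6p − 2.
Setting these equal: −5p + 3 = 6p − 2 ⇒ −11p = -5 ⇒ p = 5/11, and the value is (-5)·(5/11) + 3 = 8/11.
For Player II: with q = P(C1), equating II's and III's payoffs gives −6q + 4 = 5q − 2 ⇒ q = 6/11.

8/11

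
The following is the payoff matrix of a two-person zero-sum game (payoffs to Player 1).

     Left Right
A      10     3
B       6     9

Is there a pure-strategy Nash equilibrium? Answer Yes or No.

No

Row minima: A → 3, B → 6; maximin = 6.
Column maxima: Left → 10, Right → 9; minimax = 9.
6 ≠ 9, so no pure-strategy equilibrium exists.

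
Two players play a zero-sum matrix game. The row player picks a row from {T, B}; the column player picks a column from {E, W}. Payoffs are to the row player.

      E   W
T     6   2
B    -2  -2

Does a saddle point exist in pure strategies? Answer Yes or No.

Row minima: T → 2, B → -2; maximin = 2.
Column maxima: E → 6, W → 2; minimax = 2.
maximin = minimax = 2, so a saddle point exists.

Yes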